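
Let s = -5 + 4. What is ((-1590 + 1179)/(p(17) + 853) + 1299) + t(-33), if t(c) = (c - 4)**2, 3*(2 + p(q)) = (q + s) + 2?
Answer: 2286065/857 ≈ 2667.5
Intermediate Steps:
s = -1
p(q) = -5/3 + q/3 (p(q) = -2 + ((q - 1) + 2)/3 = -2 + ((-1 + q) + 2)/3 = -2 + (1 + q)/3 = -2 + (1/3 + q/3) = -5/3 + q/3)
t(c) = (-4 + c)**2
((-1590 + 1179)/(p(17) + 853) + 1299) + t(-33) = ((-1590 + 1179)/((-5/3 + (1/3)*17) + 853) + 1299) + (-4 - 33)**2 = (-411/((-5/3 + 17/3) + 853) + 1299) + (-37)**2 = (-411/(4 + 853) + 1299) + 1369 = (-411/857 + 1299) + 1369 = 1112832/857 + 1369 = 2286065/857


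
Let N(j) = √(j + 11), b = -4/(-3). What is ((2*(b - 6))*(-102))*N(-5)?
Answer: 952*√6 ≈ 2331.9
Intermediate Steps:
b = 4/3 (b = -4*(-⅓) = 4/3 ≈ 1.3333)
N(j) = √(11 + j)
((2*(b - 6))*(-102))*N(-5) = ((2*(4/3 - 6))*(-102))*√(11 - 5) = ((2*(-14/3))*(-102))*√6 = (-28/3*(-102))*√6 = 952*√6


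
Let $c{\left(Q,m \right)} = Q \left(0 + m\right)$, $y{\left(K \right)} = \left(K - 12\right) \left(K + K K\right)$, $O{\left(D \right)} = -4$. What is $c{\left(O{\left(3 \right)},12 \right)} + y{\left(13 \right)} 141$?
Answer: $25614$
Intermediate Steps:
$y{\left(K \right)} = \left(-12 + K\right) \left(K + K^{2}\right)$
$c{\left(Q,m \right)} = Q m$
$c{\left(O{\left(3 \right)},12 \right)} + y{\left(13 \right)} 141 = \left(-4\right) 12 + 13 \left(-12 + 13^{2} - 143\right) 141 = -48 + 13 \left(-12 + 169 - 143\right) 141 = -48 + 13 \cdot 14 \cdot 141 = -48 + 182 \cdot 141 = -48 + 25662 = 25614$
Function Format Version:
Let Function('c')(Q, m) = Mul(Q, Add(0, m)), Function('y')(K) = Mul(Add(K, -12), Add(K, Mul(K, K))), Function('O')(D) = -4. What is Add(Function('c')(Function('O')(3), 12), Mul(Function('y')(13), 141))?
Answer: 25614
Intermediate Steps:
Function('y')(K) = Mul(Add(-12, K), Add(K, Pow(K, 2)))
Function('c')(Q, m) = Mul(Q, m)
Add(Function('c')(Function('O')(3), 12), Mul(Function('y')(13), 141)) = Add(Mul(-4, 12), Mul(Mul(13, Add(-12, Pow(13, 2), Mul(-11, 13))), 141)) = Add(-48, Mul(Mul(13, Add(-12, 169, -143)), 141)) = Add(-48, Mul(Mul(13, 14), 141)) = Add(-48, Mul(182, 141)) = Add(-48, 25662) = 25614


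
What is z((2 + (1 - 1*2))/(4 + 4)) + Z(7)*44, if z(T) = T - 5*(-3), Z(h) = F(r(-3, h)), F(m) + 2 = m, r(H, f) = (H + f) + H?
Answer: -231/8 ≈ -28.875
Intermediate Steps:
r(H, f) = f + 2*H
F(m) = -2 + m
Z(h) = -8 + h (Z(h) = -2 + (h + 2*(-3)) = -2 + (h - 6) = -2 + (-6 + h) = -8 + h)
z(T) = 15 + T (z(T) = T + 15 = 15 + T)
z((2 + (1 - 1*2))/(4 + 4)) + Z(7)*44 = (15 + (2 + (1 - 1*2))/(4 + 4)) + (-8 + 7)*44 = (15 + (2 + (1 - 2))/8) - 1*44 = (15 + (2 - 1)*(1/8)) - 44 = (15 + 1*(1/8)) - 44 = (15 + 1/8) - 44 = 121/8 - 44 = -231/8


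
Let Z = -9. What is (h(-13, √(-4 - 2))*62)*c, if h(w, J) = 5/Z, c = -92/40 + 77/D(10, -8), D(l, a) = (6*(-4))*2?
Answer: 29047/216 ≈ 134.48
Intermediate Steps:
D(l, a) = -48 (D(l, a) = -24*2 = -48)
c = -937/240 (c = -92/40 + 77/(-48) = -92*1/40 + 77*(-1/48) = -23/10 - 77/48 = -937/240 ≈ -3.9042)
h(w, J) = -5/9 (h(w, J) = 5/(-9) = 5*(-⅑) = -5/9)
(h(-13, √(-4 - 2))*62)*c = -5/9*62*(-937/240) = -310/9*(-937/240) = 29047/216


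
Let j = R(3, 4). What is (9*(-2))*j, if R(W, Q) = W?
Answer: -54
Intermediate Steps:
j = 3
(9*(-2))*j = (9*(-2))*3 = -18*3 = -54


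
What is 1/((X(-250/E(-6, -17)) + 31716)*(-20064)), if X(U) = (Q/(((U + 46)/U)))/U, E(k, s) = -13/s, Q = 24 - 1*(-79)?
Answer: -83/52816424808 ≈ -1.5715e-9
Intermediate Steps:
Q = 103 (Q = 24 + 79 = 103)
X(U) = 103/(46 + U) (X(U) = (103/(((U + 46)/U)))/U = (103/(((46 + U)/U)))/U = (103*(U/(46 + U)))/U = (103*U/(46 + U))/U = 103/(46 + U))
1/((X(-250/E(-6, -17)) + 31716)*(-20064)) = 1/((103/(46 - 250/((-13/(-17)))) + 31716)*(-20064)) = -1/20064/(103/(46 - 250/((-13*(-1/17)))) + 31716) = -1/20064/(103/(46 - 250/13/17) + 31716) = -1/20064/(103/(46 - 250*17/13) + 31716) = -1/20064/(103/(46 - 4250/13) + 31716) = -1/20064/(103/(-3652/13) + 31716) = -1/20064/(103*(-13/3652) + 31716) = -1/20064/(-1339/3652 + 31716) = -1/20064/(115825493/3652) = (3652/115825493)*(-1/20064) = -83/52816424808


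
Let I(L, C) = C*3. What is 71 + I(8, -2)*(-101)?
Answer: 677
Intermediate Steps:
I(L, C) = 3*C
71 + I(8, -2)*(-101) = 71 + (3*(-2))*(-101) = 71 - 6*(-101) = 71 + 606 = 677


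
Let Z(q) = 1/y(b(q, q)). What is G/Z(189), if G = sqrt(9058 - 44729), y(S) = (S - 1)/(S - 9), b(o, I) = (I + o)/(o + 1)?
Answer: -47*I*sqrt(35671)/333 ≈ -26.657*I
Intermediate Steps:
b(o, I) = (I + o)/(1 + o)
y(S) = (-1 + S)/(-9 + S)
Z(q) = (-9 + 2*q/(1 + q))/(-1 + 2*q/(1 + q)) (Z(q) = 1/((-1 + (q + q)/(1 + q))/(-9 + (q + q)/(1 + q))) = 1/((-1 + (2*q)/(1 + q))/(-9 + (2*q)/(1 + q))) = 1/((-1 + 2*q/(1 + q))/(-9 + 2*q/(1 + q))) = (-9 + 2*q/(1 + q))/(-1 + 2*q/(1 + q)))
G = I*sqrt(35671) (G = sqrt(-35671) = I*sqrt(35671) ≈ 188.87*I)
G/Z(189) = (I*sqrt(35671))/(((9 + 7*189)/(1 - 1*189))) = (I*sqrt(35671))/(((9 + 1323)/(1 - 189))) = (I*sqrt(35671))/((1332/(-188))) = (I*sqrt(35671))/((-1/188*1332)) = (I*sqrt(35671))/(-333/47) = (I*sqrt(35671))*(-47/333) = -47*I*sqrt(35671)/333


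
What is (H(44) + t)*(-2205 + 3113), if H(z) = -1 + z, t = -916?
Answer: -792684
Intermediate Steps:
(H(44) + t)*(-2205 + 3113) = ((-1 + 44) - 916)*(-2205 + 3113) = (43 - 916)*908 = -873*908 = -792684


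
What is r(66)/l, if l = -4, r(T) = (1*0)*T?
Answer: 0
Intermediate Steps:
r(T) = 0 (r(T) = 0*T = 0)
r(66)/l = 0/(-4) = 0*(-1/4) = 0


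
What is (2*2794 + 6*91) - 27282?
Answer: -21148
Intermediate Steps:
(2*2794 + 6*91) - 27282 = (5588 + 546) - 27282 = 6134 - 27282 = -21148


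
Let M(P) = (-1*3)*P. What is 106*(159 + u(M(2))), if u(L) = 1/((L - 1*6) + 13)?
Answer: 16960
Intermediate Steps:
M(P) = -3*P
u(L) = 1/(7 + L) (u(L) = 1/((L - 6) + 13) = 1/((-6 + L) + 13) = 1/(7 + L))
106*(159 + u(M(2))) = 106*(159 + 1/(7 - 3*2)) = 106*(159 + 1/(7 - 6)) = 106*(159 + 1/1) = 106*(159 + 1) = 106*160 = 16960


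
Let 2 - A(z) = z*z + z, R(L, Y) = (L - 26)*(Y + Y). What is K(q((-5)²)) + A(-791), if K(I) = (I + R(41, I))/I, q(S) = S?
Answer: -624857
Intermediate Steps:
R(L, Y) = 2*Y*(-26 + L) (R(L, Y) = (-26 + L)*(2*Y) = 2*Y*(-26 + L))
A(z) = 2 - z - z² (A(z) = 2 - (z*z + z) = 2 - (z² + z) = 2 - (z + z²) = 2 + (-z - z²) = 2 - z - z²)
K(I) = 31 (K(I) = (I + 2*I*(-26 + 41))/I = (I + 2*I*15)/I = (I + 30*I)/I = (31*I)/I = 31)
K(q((-5)²)) + A(-791) = 31 + (2 - 1*(-791) - 1*(-791)²) = 31 + (2 + 791 - 1*625681) = 31 + (2 + 791 - 625681) = 31 - 624888 = -624857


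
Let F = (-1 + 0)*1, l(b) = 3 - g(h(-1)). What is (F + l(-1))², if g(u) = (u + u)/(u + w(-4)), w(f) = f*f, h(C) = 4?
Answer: 64/25 ≈ 2.5600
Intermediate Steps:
w(f) = f²
g(u) = 2*u/(16 + u) (g(u) = (u + u)/(u + (-4)²) = (2*u)/(u + 16) = (2*u)/(16 + u) = 2*u/(16 + u))
l(b) = 13/5 (l(b) = 3 - 2*4/(16 + 4) = 3 - 2*4/20 = 3 - 1*⅖ = 3 - ⅖ = 13/5)
F = -1 (F = -1*1 = -1)
(F + l(-1))² = (-1 + 13/5)² = (8/5)² = 64/25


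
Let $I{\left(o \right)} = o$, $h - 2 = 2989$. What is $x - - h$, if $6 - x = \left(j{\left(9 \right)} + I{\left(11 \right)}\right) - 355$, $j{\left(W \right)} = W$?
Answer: $3332$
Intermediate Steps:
$h = 2991$ ($h = 2 + 2989 = 2991$)
$x = 341$ ($x = 6 - \left(\left(9 + 11\right) - 355\right) = 6 - \left(20 - 355\right) = 6 - -335 = 6 + 335 = 341$)
$x - - h = 341 - \left(-1\right) 2991 = 341 - -2991 = 341 + 2991 = 3332$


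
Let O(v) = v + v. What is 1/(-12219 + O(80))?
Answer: -1/12059 ≈ -8.2926e-5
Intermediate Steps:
O(v) = 2*v
1/(-12219 + O(80)) = 1/(-12219 + 2*80) = 1/(-12219 + 160) = 1/(-12059) = -1/12059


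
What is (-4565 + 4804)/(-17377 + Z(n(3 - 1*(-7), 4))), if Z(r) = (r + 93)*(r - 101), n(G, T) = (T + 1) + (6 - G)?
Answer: -239/26777 ≈ -0.0089256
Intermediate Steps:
n(G, T) = 7 + T - G (n(G, T) = (1 + T) + (6 - G) = 7 + T - G)
Z(r) = (-101 + r)*(93 + r) (Z(r) = (93 + r)*(-101 + r) = (-101 + r)*(93 + r))
(-4565 + 4804)/(-17377 + Z(n(3 - 1*(-7), 4))) = (-4565 + 4804)/(-17377 + (-9393 + (7 + 4 - (3 - 1*(-7)))**2 - 8*(7 + 4 - (3 - 1*(-7))))) = 239/(-17377 + (-9393 + (7 + 4 - (3 + 7))**2 - 8*(7 + 4 - (3 + 7)))) = 239/(-17377 + (-9393 + (7 + 4 - 1*10)**2 - 8*(7 + 4 - 1*10))) = 239/(-17377 + (-9393 + (7 + 4 - 10)**2 - 8*(7 + 4 - 10))) = 239/(-17377 + (-9393 + 1**2 - 8*1)) = 239/(-17377 + (-9393 + 1 - 8)) = 239/(-17377 - 9400) = 239/(-26777) = 239*(-1/26777) = -239/26777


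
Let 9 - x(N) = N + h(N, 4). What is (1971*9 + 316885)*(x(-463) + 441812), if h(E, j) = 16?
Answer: 147993487232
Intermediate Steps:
x(N) = -7 - N (x(N) = 9 - (N + 16) = 9 - (16 + N) = 9 + (-16 - N) = -7 - N)
(1971*9 + 316885)*(x(-463) + 441812) = (1971*9 + 316885)*((-7 - 1*(-463)) + 441812) = (17739 + 316885)*((-7 + 463) + 441812) = 334624*(456 + 441812) = 334624*442268 = 147993487232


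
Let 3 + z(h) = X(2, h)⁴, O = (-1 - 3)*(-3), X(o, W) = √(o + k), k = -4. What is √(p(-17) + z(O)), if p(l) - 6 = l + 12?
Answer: √2 ≈ 1.4142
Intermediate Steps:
X(o, W) = √(-4 + o) (X(o, W) = √(o - 4) = √(-4 + o))
O = 12 (O = -4*(-3) = 12)
p(l) = 18 + l (p(l) = 6 + (l + 12) = 6 + (12 + l) = 18 + l)
z(h) = 1 (z(h) = -3 + (√(-4 + 2))⁴ = -3 + (√(-2))⁴ = -3 + (I*√2)⁴ = -3 + 4 = 1)
√(p(-17) + z(O)) = √((18 - 17) + 1) = √(1 + 1) = √2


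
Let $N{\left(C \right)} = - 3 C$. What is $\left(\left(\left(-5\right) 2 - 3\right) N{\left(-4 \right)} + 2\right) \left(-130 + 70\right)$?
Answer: $9240$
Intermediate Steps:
$\left(\left(\left(-5\right) 2 - 3\right) N{\left(-4 \right)} + 2\right) \left(-130 + 70\right) = \left(\left(\left(-5\right) 2 - 3\right) \left(\left(-3\right) \left(-4\right)\right) + 2\right) \left(-130 + 70\right) = \left(\left(-10 - 3\right) 12 + 2\right) \left(-60\right) = \left(\left(-13\right) 12 + 2\right) \left(-60\right) = \left(-156 + 2\right) \left(-60\right) = \left(-154\right) \left(-60\right) = 9240$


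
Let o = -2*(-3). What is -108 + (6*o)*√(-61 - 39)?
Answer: -108 + 360*I ≈ -108.0 + 360.0*I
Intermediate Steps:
o = 6
-108 + (6*o)*√(-61 - 39) = -108 + (6*6)*√(-61 - 39) = -108 + 36*√(-100) = -108 + 36*(10*I) = -108 + 360*I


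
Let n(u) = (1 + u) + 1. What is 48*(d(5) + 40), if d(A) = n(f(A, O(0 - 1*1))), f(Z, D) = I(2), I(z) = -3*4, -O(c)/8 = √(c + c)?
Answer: 1440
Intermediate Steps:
O(c) = -8*√2*√c (O(c) = -8*√(c + c) = -8*√2*√c)
I(z) = -12
f(Z, D) = -12
n(u) = 2 + u
d(A) = -10 (d(A) = 2 - 12 = -10)
48*(d(5) + 40) = 48*(-10 + 40) = 48*30 = 1440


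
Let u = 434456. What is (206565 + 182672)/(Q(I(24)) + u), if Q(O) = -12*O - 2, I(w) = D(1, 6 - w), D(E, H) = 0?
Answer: 3779/4218 ≈ 0.89592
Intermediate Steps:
I(w) = 0
Q(O) = -2 - 12*O
(206565 + 182672)/(Q(I(24)) + u) = (206565 + 182672)/((-2 - 12*0) + 434456) = 389237/((-2 + 0) + 434456) = 389237/(-2 + 434456) = 389237/434454 = 389237*(1/434454) = 3779/4218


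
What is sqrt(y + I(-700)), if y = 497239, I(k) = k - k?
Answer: sqrt(497239) ≈ 705.15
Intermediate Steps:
I(k) = 0
sqrt(y + I(-700)) = sqrt(497239 + 0) = sqrt(497239)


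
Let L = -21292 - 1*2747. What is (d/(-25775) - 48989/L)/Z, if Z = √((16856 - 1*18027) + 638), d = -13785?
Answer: -318813818*I*√533/66049916985 ≈ -0.11144*I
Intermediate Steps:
L = -24039 (L = -21292 - 2747 = -24039)
Z = I*√533 (Z = √((16856 - 18027) + 638) = √(-1171 + 638) = √(-533) = I*√533 ≈ 23.087*I)
(d/(-25775) - 48989/L)/Z = (-13785/(-25775) - 48989/(-24039))/((I*√533)) = (-13785*(-1/25775) - 48989*(-1/24039))*(-I*√533/533) = (2757/5155 + 48989/24039)*(-I*√533/533) = 318813818*(-I*√533/533)/123921045 = -318813818*I*√533/66049916985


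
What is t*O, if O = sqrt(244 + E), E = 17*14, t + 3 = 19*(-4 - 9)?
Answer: -250*sqrt(482) ≈ -5488.6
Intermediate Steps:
t = -250 (t = -3 + 19*(-4 - 9) = -3 + 19*(-13) = -3 - 247 = -250)
E = 238
O = sqrt(482) (O = sqrt(244 + 238) = sqrt(482) ≈ 21.954)
t*O = -250*sqrt(482)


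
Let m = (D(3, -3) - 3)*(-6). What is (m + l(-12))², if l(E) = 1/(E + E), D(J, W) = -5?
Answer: 1324801/576 ≈ 2300.0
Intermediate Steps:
l(E) = 1/(2*E)
m = 48 (m = (-5 - 3)*(-6) = -8*(-6) = 48)
(m + l(-12))² = (48 + (½)/(-12))² = (48 + (½)*(-1/12))² = (48 - 1/24)² = (1151/24)² = 1324801/576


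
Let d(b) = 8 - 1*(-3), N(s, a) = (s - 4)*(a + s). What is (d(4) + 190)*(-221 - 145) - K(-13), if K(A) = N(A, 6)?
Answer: -73685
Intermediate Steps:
N(s, a) = (-4 + s)*(a + s)
K(A) = -24 + A² + 2*A (K(A) = A² - 4*6 - 4*A + 6*A = A² - 24 - 4*A + 6*A = -24 + A² + 2*A)
d(b) = 11 (d(b) = 8 + 3 = 11)
(d(4) + 190)*(-221 - 145) - K(-13) = (11 + 190)*(-221 - 145) - (-24 + (-13)² + 2*(-13)) = 201*(-366) - (-24 + 169 - 26) = -73566 - 1*119 = -73566 - 119 = -73685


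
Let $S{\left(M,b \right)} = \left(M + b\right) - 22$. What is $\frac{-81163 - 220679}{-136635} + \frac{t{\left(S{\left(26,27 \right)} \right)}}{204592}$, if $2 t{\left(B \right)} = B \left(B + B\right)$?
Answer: $\frac{20628588233}{9318142640} \approx 2.2138$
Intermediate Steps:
$S{\left(M,b \right)} = -22 + M + b$
$t{\left(B \right)} = B^{2}$ ($t{\left(B \right)} = \frac{B \left(B + B\right)}{2} = \frac{B 2 B}{2} = \frac{2 B^{2}}{2} = B^{2}$)
$\frac{-81163 - 220679}{-136635} + \frac{t{\left(S{\left(26,27 \right)} \right)}}{204592} = \frac{-81163 - 220679}{-136635} + \frac{\left(-22 + 26 + 27\right)^{2}}{204592} = \left(-301842\right) \left(- \frac{1}{136635}\right) + 31^{2} \cdot \frac{1}{204592} = \frac{100614}{45545} + 961 \cdot \frac{1}{204592} = \frac{100614}{45545} + \frac{961}{204592} = \frac{20628588233}{9318142640}$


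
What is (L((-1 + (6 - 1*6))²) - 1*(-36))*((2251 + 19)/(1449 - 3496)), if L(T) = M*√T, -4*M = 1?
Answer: -162305/4094 ≈ -39.645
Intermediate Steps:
M = -¼ (M = -¼*1 = -¼ ≈ -0.25000)
L(T) = -√T/4
(L((-1 + (6 - 1*6))²) - 1*(-36))*((2251 + 19)/(1449 - 3496)) = (-√((-1 + (6 - 1*6))²)/4 - 1*(-36))*((2251 + 19)/(1449 - 3496)) = (-√((-1 + (6 - 6))²)/4 + 36)*(2270/(-2047)) = (-√((-1 + 0)²)/4 + 36)*(2270*(-1/2047)) = (-√((-1)²)/4 + 36)*(-2270/2047) = (-√1/4 + 36)*(-2270/2047) = (-¼*1 + 36)*(-2270/2047) = (-¼ + 36)*(-2270/2047) = (143/4)*(-2270/2047) = -162305/4094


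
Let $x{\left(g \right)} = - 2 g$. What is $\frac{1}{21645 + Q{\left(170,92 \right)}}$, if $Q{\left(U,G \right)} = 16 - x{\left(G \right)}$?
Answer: $\frac{1}{21845} \approx 4.5777 \cdot 10^{-5}$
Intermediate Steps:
$Q{\left(U,G \right)} = 16 + 2 G$ ($Q{\left(U,G \right)} = 16 - - 2 G = 16 + 2 G$)
$\frac{1}{21645 + Q{\left(170,92 \right)}} = \frac{1}{21645 + \left(16 + 2 \cdot 92\right)} = \frac{1}{21645 + \left(16 + 184\right)} = \frac{1}{21645 + 200} = \frac{1}{21845}$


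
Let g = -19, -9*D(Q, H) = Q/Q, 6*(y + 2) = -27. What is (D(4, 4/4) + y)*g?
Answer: 2261/18 ≈ 125.61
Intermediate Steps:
y = -13/2 (y = -2 + (⅙)*(-27) = -2 - 9/2 = -13/2 ≈ -6.5000)
D(Q, H) = -⅑ (D(Q, H) = -Q/(9*Q) = -⅑*1 = -⅑)
(D(4, 4/4) + y)*g = (-⅑ - 13/2)*(-19) = -119/18*(-19) = 2261/18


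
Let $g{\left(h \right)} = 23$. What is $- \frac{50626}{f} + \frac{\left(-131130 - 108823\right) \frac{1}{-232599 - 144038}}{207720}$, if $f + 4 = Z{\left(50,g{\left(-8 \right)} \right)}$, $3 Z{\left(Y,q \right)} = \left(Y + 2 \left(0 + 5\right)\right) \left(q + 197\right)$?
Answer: $- \frac{990181490182313}{85980306366360} \approx -11.516$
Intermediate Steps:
$Z{\left(Y,q \right)} = \frac{\left(10 + Y\right) \left(197 + q\right)}{3}$ ($Z{\left(Y,q \right)} = \frac{\left(Y + 2 \left(0 + 5\right)\right) \left(q + 197\right)}{3} = \frac{\left(Y + 2 \cdot 5\right) \left(197 + q\right)}{3} = \frac{\left(Y + 10\right) \left(197 + q\right)}{3} = \frac{\left(10 + Y\right) \left(197 + q\right)}{3}$)
$f = 4396$ ($f = -4 + \left(\frac{1970}{3} + \frac{10}{3} \cdot 23 + \frac{197}{3} \cdot 50 + \frac{1}{3} \cdot 50 \cdot 23\right) = -4 + \left(\frac{1970}{3} + \frac{230}{3} + \frac{9850}{3} + \frac{1150}{3}\right) = -4 + 4400 = 4396$)
$- \frac{50626}{f} + \frac{\left(-131130 - 108823\right) \frac{1}{-232599 - 144038}}{207720} = - \frac{50626}{4396} + \frac{\left(-131130 - 108823\right) \frac{1}{-232599 - 144038}}{207720} = \left(-50626\right) \frac{1}{4396} + - \frac{239953}{-376637} \cdot \frac{1}{207720} = - \frac{25313}{2198} + \left(-239953\right) \left(- \frac{1}{376637}\right) \frac{1}{207720} = - \frac{25313}{2198} + \frac{239953}{376637} \cdot \frac{1}{207720} = - \frac{25313}{2198} + \frac{239953}{78235037640} = - \frac{990181490182313}{85980306366360}$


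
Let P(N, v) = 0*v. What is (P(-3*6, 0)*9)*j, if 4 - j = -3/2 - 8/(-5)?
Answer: 0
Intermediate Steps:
P(N, v) = 0
j = 39/10 (j = 4 - (-3/2 - 8/(-5)) = 4 - (-3*½ - 8*(-⅕)) = 4 - (-3/2 + 8/5) = 4 - 1*⅒ = 4 - ⅒ = 39/10 ≈ 3.9000)
(P(-3*6, 0)*9)*j = (0*9)*(39/10) = 0*(39/10) = 0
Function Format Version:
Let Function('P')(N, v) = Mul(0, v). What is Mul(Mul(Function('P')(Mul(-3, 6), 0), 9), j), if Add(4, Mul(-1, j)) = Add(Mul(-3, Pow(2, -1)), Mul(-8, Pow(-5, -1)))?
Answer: 0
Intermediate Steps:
Function('P')(N, v) = 0
j = Rational(39, 10) (j = Add(4, Mul(-1, Add(Mul(-3, Pow(2, -1)), Mul(-8, Pow(-5, -1))))) = Add(4, Mul(-1, Add(Mul(-3, Rational(1, 2)), Mul(-8, Rational(-1, 5))))) = Add(4, Mul(-1, Add(Rational(-3, 2), Rational(8, 5)))) = Add(4, Mul(-1, Rational(1, 10))) = Add(4, Rational(-1, 10)) = Rational(39, 10) ≈ 3.9000)
Mul(Mul(Function('P')(Mul(-3, 6), 0), 9), j) = Mul(Mul(0, 9), Rational(39, 10)) = Mul(0, Rational(39, 10)) = 0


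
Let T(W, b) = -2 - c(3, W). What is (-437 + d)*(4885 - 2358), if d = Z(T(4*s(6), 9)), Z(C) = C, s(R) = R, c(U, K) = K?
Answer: -1170001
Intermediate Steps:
T(W, b) = -2 - W
d = -26 (d = -2 - 4*6 = -2 - 1*24 = -2 - 24 = -26)
(-437 + d)*(4885 - 2358) = (-437 - 26)*(4885 - 2358) = -463*2527 = -1170001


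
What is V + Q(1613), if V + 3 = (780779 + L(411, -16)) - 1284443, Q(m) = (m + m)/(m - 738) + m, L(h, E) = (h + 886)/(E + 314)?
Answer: -130908484277/260750 ≈ -5.0205e+5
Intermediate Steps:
L(h, E) = (886 + h)/(314 + E)
Q(m) = m + 2*m/(-738 + m) (Q(m) = (2*m)/(-738 + m) + m = 2*m/(-738 + m) + m = m + 2*m/(-738 + m))
V = -150091469/298 (V = -3 + ((780779 + (886 + 411)/(314 - 16)) - 1284443) = -3 + ((780779 + 1297/298) - 1284443) = -3 + (232673439/298 - 1284443) = -3 - 150090575/298 = -150091469/298 ≈ -5.0366e+5)
V + Q(1613) = -150091469/298 + 1613*(-736 + 1613)/(-738 + 1613) = -150091469/298 + 1613*877/875 = -150091469/298 + 1613*(1/875)*877 = -150091469/298 + 1414601/875 = -130908484277/260750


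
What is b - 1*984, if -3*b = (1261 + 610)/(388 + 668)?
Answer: -3119183/3168 ≈ -984.59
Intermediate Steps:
b = -1871/3168 (b = -(1261 + 610)/(3*(388 + 668)) = -1871/(3*1056) = -⅓*1871/1056 = -1871/3168 ≈ -0.59059)
b - 1*984 = -1871/3168 - 1*984 = -1871/3168 - 984 = -3119183/3168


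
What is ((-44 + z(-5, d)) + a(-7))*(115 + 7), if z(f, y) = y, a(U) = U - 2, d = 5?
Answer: -5856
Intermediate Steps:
a(U) = -2 + U
((-44 + z(-5, d)) + a(-7))*(115 + 7) = ((-44 + 5) + (-2 - 7))*(115 + 7) = (-39 - 9)*122 = -48*122 = -5856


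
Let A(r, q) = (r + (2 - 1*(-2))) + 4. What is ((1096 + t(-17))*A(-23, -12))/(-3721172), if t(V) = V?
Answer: 1245/286244 ≈ 0.0043494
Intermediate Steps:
A(r, q) = 8 + r (A(r, q) = (r + (2 + 2)) + 4 = (r + 4) + 4 = (4 + r) + 4 = 8 + r)
((1096 + t(-17))*A(-23, -12))/(-3721172) = ((1096 - 17)*(8 - 23))/(-3721172) = (1079*(-15))*(-1/3721172) = -16185*(-1/3721172) = 1245/286244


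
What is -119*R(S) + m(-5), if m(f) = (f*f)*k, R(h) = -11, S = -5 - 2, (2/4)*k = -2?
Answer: 1209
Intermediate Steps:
k = -4 (k = 2*(-2) = -4)
S = -7
m(f) = -4*f² (m(f) = (f*f)*(-4) = f²*(-4) = -4*f²)
-119*R(S) + m(-5) = -119*(-11) - 4*(-5)² = 1309 - 4*25 = 1309 - 100 = 1209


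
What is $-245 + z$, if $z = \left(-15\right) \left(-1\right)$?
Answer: $-230$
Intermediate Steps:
$z = 15$
$-245 + z = -245 + 15 = -230$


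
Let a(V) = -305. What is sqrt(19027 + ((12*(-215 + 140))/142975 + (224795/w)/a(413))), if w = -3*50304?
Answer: sqrt(91557771852372948764530)/2193625392 ≈ 137.94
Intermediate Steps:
w = -150912
sqrt(19027 + ((12*(-215 + 140))/142975 + (224795/w)/a(413))) = sqrt(19027 + ((12*(-215 + 140))/142975 + (224795/(-150912))/(-305))) = sqrt(19027 + ((12*(-75))*(1/142975) + (224795*(-1/150912))*(-1/305))) = sqrt(19027 + (-900*1/142975 - 224795/150912*(-1/305))) = sqrt(19027 + (-36/5719 + 44959/9205632)) = sqrt(19027 - 74282231/52647009408) = sqrt(1001714573723785/52647009408) = sqrt(91557771852372948764530)/2193625392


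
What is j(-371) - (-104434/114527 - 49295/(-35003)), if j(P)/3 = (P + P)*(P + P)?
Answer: 6621282038823889/4008788581 ≈ 1.6517e+6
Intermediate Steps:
j(P) = 12*P² (j(P) = 3*((P + P)*(P + P)) = 3*((2*P)*(2*P)) = 3*(4*P²) = 12*P²)
j(-371) - (-104434/114527 - 49295/(-35003)) = 12*(-371)² - (-104434/114527 - 49295/(-35003)) = 12*137641 - (-104434*1/114527 - 49295*(-1/35003)) = 1651692 - (-104434/114527 + 49295/35003) = 1651692 - 1*1990105163/4008788581 = 1651692 - 1990105163/4008788581 = 6621282038823889/4008788581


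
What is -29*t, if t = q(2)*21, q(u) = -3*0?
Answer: 0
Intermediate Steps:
q(u) = 0
t = 0 (t = 0*21 = 0)
-29*t = -29*0 = 0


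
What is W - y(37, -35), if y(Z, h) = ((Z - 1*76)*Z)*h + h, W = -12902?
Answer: -63372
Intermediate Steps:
y(Z, h) = h + Z*h*(-76 + Z) (y(Z, h) = ((Z - 76)*Z)*h + h = ((-76 + Z)*Z)*h + h = (Z*(-76 + Z))*h + h = Z*h*(-76 + Z) + h = h + Z*h*(-76 + Z))
W - y(37, -35) = -12902 - (-35)*(1 + 37² - 76*37) = -12902 - (-35)*(1 + 1369 - 2812) = -12902 - (-35)*(-1442) = -12902 - 1*50470 = -12902 - 50470 = -63372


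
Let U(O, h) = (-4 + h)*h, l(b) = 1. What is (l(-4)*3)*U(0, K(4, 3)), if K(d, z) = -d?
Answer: 96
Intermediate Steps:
U(O, h) = h*(-4 + h)
(l(-4)*3)*U(0, K(4, 3)) = (1*3)*((-1*4)*(-4 - 1*4)) = 3*(-4*(-4 - 4)) = 3*(-4*(-8)) = 3*32 = 96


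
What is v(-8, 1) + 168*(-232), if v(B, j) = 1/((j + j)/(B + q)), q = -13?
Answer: -77973/2 ≈ -38987.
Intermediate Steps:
v(B, j) = (-13 + B)/(2*j) (v(B, j) = 1/((j + j)/(B - 13)) = 1/((2*j)/(-13 + B)) = 1/(2*j/(-13 + B)) = (-13 + B)/(2*j))
v(-8, 1) + 168*(-232) = (½)*(-13 - 8)/1 + 168*(-232) = (½)*1*(-21) - 38976 = -21/2 - 38976 = -77973/2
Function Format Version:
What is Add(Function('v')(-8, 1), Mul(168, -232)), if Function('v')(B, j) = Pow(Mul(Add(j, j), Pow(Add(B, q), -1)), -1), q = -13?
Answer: Rational(-77973, 2) ≈ -38987.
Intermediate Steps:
Function('v')(B, j) = Mul(Rational(1, 2), Pow(j, -1), Add(-13, B)) (Function('v')(B, j) = Pow(Mul(Add(j, j), Pow(Add(B, -13), -1)), -1) = Pow(Mul(Mul(2, j), Pow(Add(-13, B), -1)), -1) = Pow(Mul(2, j, Pow(Add(-13, B), -1)), -1) = Mul(Rational(1, 2), Pow(j, -1), Add(-13, B)))
Add(Function('v')(-8, 1), Mul(168, -232)) = Add(Mul(Rational(1, 2), Pow(1, -1), Add(-13, -8)), Mul(168, -232)) = Add(Mul(Rational(1, 2), 1, -21), -38976) = Add(Rational(-21, 2), -38976) = Rational(-77973, 2)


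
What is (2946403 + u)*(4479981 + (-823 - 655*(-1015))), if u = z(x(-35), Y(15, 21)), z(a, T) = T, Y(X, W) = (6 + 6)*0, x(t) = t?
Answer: 15156246943149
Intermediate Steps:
Y(X, W) = 0 (Y(X, W) = 12*0 = 0)
u = 0
(2946403 + u)*(4479981 + (-823 - 655*(-1015))) = (2946403 + 0)*(4479981 + (-823 - 655*(-1015))) = 2946403*(4479981 + (-823 + 664825)) = 2946403*(4479981 + 664002) = 2946403*5143983 = 15156246943149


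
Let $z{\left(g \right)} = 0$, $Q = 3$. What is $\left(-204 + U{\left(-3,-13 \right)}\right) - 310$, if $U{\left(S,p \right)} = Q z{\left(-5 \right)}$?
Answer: $-514$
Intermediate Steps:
$U{\left(S,p \right)} = 0$ ($U{\left(S,p \right)} = 3 \cdot 0 = 0$)
$\left(-204 + U{\left(-3,-13 \right)}\right) - 310 = \left(-204 + 0\right) - 310 = -204 - 310 = -514$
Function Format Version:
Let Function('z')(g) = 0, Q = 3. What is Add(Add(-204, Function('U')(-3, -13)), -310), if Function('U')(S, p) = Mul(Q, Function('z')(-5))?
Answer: -514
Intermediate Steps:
Function('U')(S, p) = 0 (Function('U')(S, p) = Mul(3, 0) = 0)
Add(Add(-204, Function('U')(-3, -13)), -310) = Add(Add(-204, 0), -310) = Add(-204, -310) = -514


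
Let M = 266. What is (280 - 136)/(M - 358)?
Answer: -36/23 ≈ -1.5652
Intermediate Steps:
(280 - 136)/(M - 358) = (280 - 136)/(266 - 358) = 144/(-92) = 144*(-1/92) = -36/23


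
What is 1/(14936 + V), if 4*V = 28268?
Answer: 1/22003 ≈ 4.5448e-5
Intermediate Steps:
V = 7067 (V = (¼)*28268 = 7067)
1/(14936 + V) = 1/(14936 + 7067) = 1/22003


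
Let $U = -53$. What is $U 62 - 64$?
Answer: $-3350$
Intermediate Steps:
$U 62 - 64 = \left(-53\right) 62 - 64 = -3286 - 64 = -3350$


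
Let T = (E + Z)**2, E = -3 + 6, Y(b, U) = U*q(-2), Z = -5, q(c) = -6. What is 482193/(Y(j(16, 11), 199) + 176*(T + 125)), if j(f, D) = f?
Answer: 53577/2390 ≈ 22.417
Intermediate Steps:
Y(b, U) = -6*U (Y(b, U) = U*(-6) = -6*U)
E = 3
T = 4 (T = (3 - 5)**2 = (-2)**2 = 4)
482193/(Y(j(16, 11), 199) + 176*(T + 125)) = 482193/(-6*199 + 176*(4 + 125)) = 482193/(-1194 + 176*129) = 482193/(-1194 + 22704) = 482193/21510 = 482193*(1/21510) = 53577/2390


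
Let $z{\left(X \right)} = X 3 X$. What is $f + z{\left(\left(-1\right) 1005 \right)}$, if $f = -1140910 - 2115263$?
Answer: $-226098$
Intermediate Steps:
$z{\left(X \right)} = 3 X^{2}$ ($z{\left(X \right)} = 3 X X = 3 X^{2}$)
$f = -3256173$ ($f = -1140910 - 2115263 = -3256173$)
$f + z{\left(\left(-1\right) 1005 \right)} = -3256173 + 3 \left(\left(-1\right) 1005\right)^{2} = -3256173 + 3 \left(-1005\right)^{2} = -3256173 + 3 \cdot 1010025 = -3256173 + 3030075 = -226098$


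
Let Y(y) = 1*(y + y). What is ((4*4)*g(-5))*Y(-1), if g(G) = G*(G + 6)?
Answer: 160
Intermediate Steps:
g(G) = G*(6 + G)
Y(y) = 2*y (Y(y) = 1*(2*y) = 2*y)
((4*4)*g(-5))*Y(-1) = ((4*4)*(-5*(6 - 5)))*(2*(-1)) = (16*(-5*1))*(-2) = (16*(-5))*(-2) = -80*(-2) = 160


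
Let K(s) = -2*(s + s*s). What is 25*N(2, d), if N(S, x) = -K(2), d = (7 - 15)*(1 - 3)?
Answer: 300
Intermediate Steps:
d = 16 (d = -8*(-2) = 16)
K(s) = -2*s - 2*s² (K(s) = -2*(s + s²) = -2*s - 2*s²)
N(S, x) = 12 (N(S, x) = -(-2)*2*(1 + 2) = -(-2)*2*3 = -1*(-12) = 12)
25*N(2, d) = 25*12 = 300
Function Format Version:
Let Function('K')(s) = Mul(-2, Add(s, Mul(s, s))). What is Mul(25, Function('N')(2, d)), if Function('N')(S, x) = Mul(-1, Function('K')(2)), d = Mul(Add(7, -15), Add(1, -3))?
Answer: 300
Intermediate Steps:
d = 16 (d = Mul(-8, -2) = 16)
Function('K')(s) = Add(Mul(-2, s), Mul(-2, Pow(s, 2))) (Function('K')(s) = Mul(-2, Add(s, Pow(s, 2))) = Add(Mul(-2, s), Mul(-2, Pow(s, 2))))
Function('N')(S, x) = 12 (Function('N')(S, x) = Mul(-1, Mul(-2, 2, Add(1, 2))) = Mul(-1, Mul(-2, 2, 3)) = Mul(-1, -12) = 12)
Mul(25, Function('N')(2, d)) = Mul(25, 12) = 300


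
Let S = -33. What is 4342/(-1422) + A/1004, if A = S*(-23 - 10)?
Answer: -1405405/713844 ≈ -1.9688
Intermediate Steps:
A = 1089 (A = -33*(-23 - 10) = -33*(-33) = 1089)
4342/(-1422) + A/1004 = 4342/(-1422) + 1089/1004 = 4342*(-1/1422) + 1089*(1/1004) = -2171/711 + 1089/1004 = -1405405/713844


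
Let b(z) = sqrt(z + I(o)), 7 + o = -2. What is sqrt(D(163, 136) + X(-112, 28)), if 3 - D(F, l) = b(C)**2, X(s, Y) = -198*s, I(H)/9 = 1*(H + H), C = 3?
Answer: 3*sqrt(2482) ≈ 149.46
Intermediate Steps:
o = -9 (o = -7 - 2 = -9)
I(H) = 18*H (I(H) = 9*(1*(H + H)) = 9*(1*(2*H)) = 9*(2*H) = 18*H)
b(z) = sqrt(-162 + z) (b(z) = sqrt(z + 18*(-9)) = sqrt(z - 162) = sqrt(-162 + z))
D(F, l) = 162 (D(F, l) = 3 - (sqrt(-162 + 3))**2 = 3 - (sqrt(-159))**2 = 3 - (I*sqrt(159))**2 = 3 - 1*(-159) = 3 + 159 = 162)
sqrt(D(163, 136) + X(-112, 28)) = sqrt(162 - 198*(-112)) = sqrt(162 + 22176) = sqrt(22338) = 3*sqrt(2482)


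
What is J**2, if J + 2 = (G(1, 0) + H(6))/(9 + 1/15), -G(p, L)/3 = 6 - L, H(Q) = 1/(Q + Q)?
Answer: 4678569/295936 ≈ 15.809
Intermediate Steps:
H(Q) = 1/(2*Q)
G(p, L) = -18 + 3*L (G(p, L) = -3*(6 - L) = -18 + 3*L)
J = -2163/544 (J = -2 + ((-18 + 3*0) + (1/2)/6)/(9 + 1/15) = -2 + ((-18 + 0) + (1/2)*(1/6))/(9 + 1/15) = -2 + (-18 + 1/12)/(136/15) = -2 - 215/12*15/136 = -2 - 1075/544 = -2163/544 ≈ -3.9761)
J**2 = (-2163/544)**2 = 4678569/295936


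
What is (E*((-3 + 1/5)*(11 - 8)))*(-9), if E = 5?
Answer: 378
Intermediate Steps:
(E*((-3 + 1/5)*(11 - 8)))*(-9) = (5*((-3 + 1/5)*(11 - 8)))*(-9) = (5*((-3 + 1/5)*3))*(-9) = (5*(-14/5*3))*(-9) = (5*(-42/5))*(-9) = -42*(-9) = 378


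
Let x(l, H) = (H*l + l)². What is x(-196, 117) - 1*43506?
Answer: 534860878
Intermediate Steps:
x(l, H) = (l + H*l)²
x(-196, 117) - 1*43506 = (-196)²*(1 + 117)² - 1*43506 = 38416*118² - 43506 = 38416*13924 - 43506 = 534904384 - 43506 = 534860878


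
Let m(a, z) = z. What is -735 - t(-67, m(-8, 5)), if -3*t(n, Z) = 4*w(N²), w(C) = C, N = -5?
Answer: -2105/3 ≈ -701.67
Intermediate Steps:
t(n, Z) = -100/3 (t(n, Z) = -4*(-5)²/3 = -4*25/3 = -⅓*100 = -100/3)
-735 - t(-67, m(-8, 5)) = -735 - 1*(-100/3) = -735 + 100/3 = -2105/3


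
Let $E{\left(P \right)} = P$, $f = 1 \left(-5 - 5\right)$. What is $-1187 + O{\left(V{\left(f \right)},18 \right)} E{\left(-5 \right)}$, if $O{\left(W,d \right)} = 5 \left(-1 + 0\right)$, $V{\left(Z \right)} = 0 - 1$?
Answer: $-1162$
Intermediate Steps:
$f = -10$ ($f = 1 \left(-10\right) = -10$)
$V{\left(Z \right)} = -1$ ($V{\left(Z \right)} = 0 - 1 = -1$)
$O{\left(W,d \right)} = -5$ ($O{\left(W,d \right)} = 5 \left(-1\right) = -5$)
$-1187 + O{\left(V{\left(f \right)},18 \right)} E{\left(-5 \right)} = -1187 - -25 = -1187 + 25 = -1162$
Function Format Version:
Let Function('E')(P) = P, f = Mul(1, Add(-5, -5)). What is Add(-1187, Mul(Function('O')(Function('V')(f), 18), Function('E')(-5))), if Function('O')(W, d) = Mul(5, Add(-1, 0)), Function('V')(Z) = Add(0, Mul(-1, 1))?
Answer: -1162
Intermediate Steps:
f = -10 (f = Mul(1, -10) = -10)
Function('V')(Z) = -1 (Function('V')(Z) = Add(0, -1) = -1)
Function('O')(W, d) = -5 (Function('O')(W, d) = Mul(5, -1) = -5)
Add(-1187, Mul(Function('O')(Function('V')(f), 18), Function('E')(-5))) = Add(-1187, Mul(-5, -5)) = Add(-1187, 25) = -1162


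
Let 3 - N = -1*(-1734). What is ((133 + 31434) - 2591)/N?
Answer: -28976/1731 ≈ -16.739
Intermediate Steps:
N = -1731 (N = 3 - (-1)*(-1734) = 3 - 1*1734 = 3 - 1734 = -1731)
((133 + 31434) - 2591)/N = ((133 + 31434) - 2591)/(-1731) = (31567 - 2591)*(-1/1731) = 28976*(-1/1731) = -28976/1731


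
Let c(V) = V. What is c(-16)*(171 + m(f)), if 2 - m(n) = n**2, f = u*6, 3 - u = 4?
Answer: -2192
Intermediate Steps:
u = -1 (u = 3 - 1*4 = 3 - 4 = -1)
f = -6 (f = -1*6 = -6)
m(n) = 2 - n**2
c(-16)*(171 + m(f)) = -16*(171 + (2 - 1*(-6)**2)) = -16*(171 + (2 - 1*36)) = -16*(171 + (2 - 36)) = -16*(171 - 34) = -16*137 = -2192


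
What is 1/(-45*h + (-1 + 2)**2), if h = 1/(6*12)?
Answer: 8/3 ≈ 2.6667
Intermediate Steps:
h = 1/72 ≈ 0.013889
1/(-45*h + (-1 + 2)**2) = 1/(-45*1/72 + (-1 + 2)**2) = 1/(-5/8 + 1**2) = 1/(-5/8 + 1) = 1/(3/8) = 8/3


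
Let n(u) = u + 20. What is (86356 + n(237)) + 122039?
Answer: 208652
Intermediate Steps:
n(u) = 20 + u
(86356 + n(237)) + 122039 = (86356 + (20 + 237)) + 122039 = (86356 + 257) + 122039 = 86613 + 122039 = 208652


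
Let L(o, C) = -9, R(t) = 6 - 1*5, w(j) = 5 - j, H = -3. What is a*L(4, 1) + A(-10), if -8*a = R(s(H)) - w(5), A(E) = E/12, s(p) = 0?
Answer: 7/24 ≈ 0.29167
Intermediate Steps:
R(t) = 1 (R(t) = 6 - 5 = 1)
A(E) = E/12 (A(E) = E*(1/12) = E/12)
a = -1/8 (a = -(1 - (5 - 1*5))/8 = -(1 - (5 - 5))/8 = -(1 - 1*0)/8 = -(1 + 0)/8 = -1/8*1 = -1/8 ≈ -0.12500)
a*L(4, 1) + A(-10) = -1/8*(-9) + (1/12)*(-10) = 9/8 - 5/6 = 7/24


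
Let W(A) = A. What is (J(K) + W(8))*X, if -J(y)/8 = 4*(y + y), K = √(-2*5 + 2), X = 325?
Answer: 2600 - 41600*I*√2 ≈ 2600.0 - 58831.0*I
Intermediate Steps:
K = 2*I*√2 (K = √(-10 + 2) = √(-8) = 2*I*√2 ≈ 2.8284*I)
J(y) = -64*y (J(y) = -32*(y + y) = -32*2*y = -64*y)
(J(K) + W(8))*X = (-128*I*√2 + 8)*325 = (8 - 128*I*√2)*325 = 2600 - 41600*I*√2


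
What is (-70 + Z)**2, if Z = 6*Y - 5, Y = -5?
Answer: 11025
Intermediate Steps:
Z = -35 (Z = 6*(-5) - 5 = -30 - 5 = -35)
(-70 + Z)**2 = (-70 - 35)**2 = (-105)**2 = 11025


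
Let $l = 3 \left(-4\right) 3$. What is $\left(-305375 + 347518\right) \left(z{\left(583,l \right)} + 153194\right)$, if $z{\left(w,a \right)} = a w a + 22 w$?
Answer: $38838483084$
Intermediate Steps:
$l = -36$ ($l = \left(-12\right) 3 = -36$)
$z{\left(w,a \right)} = 22 w + w a^{2}$ ($z{\left(w,a \right)} = w a^{2} + 22 w = 22 w + w a^{2}$)
$\left(-305375 + 347518\right) \left(z{\left(583,l \right)} + 153194\right) = \left(-305375 + 347518\right) \left(583 \left(22 + \left(-36\right)^{2}\right) + 153194\right) = 42143 \left(583 \left(22 + 1296\right) + 153194\right) = 42143 \left(583 \cdot 1318 + 153194\right) = 42143 \left(768394 + 153194\right) = 42143 \cdot 921588 = 38838483084$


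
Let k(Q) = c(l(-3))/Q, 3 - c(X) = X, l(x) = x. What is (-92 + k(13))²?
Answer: 1416100/169 ≈ 8379.3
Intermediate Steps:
c(X) = 3 - X
k(Q) = 6/Q (k(Q) = (3 - 1*(-3))/Q = (3 + 3)/Q = 6/Q)
(-92 + k(13))² = (-92 + 6/13)² = (-1190/13)² = 1416100/169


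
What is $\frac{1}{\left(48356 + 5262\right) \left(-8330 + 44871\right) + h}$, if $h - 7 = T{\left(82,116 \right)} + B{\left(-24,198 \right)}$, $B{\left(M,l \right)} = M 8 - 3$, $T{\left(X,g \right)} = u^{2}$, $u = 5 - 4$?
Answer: $\frac{1}{1959255151} \approx 5.104 \cdot 10^{-10}$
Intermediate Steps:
$u = 1$ ($u = 5 - 4 = 1$)
$T{\left(X,g \right)} = 1$ ($T{\left(X,g \right)} = 1^{2} = 1$)
$B{\left(M,l \right)} = -3 + 8 M$ ($B{\left(M,l \right)} = 8 M - 3 = -3 + 8 M$)
$h = -187$ ($h = 7 + \left(1 + \left(-3 + 8 \left(-24\right)\right)\right) = 7 + \left(1 - 195\right) = 7 - 194 = -187$)
$\frac{1}{\left(48356 + 5262\right) \left(-8330 + 44871\right) + h} = \frac{1}{\left(48356 + 5262\right) \left(-8330 + 44871\right) - 187} = \frac{1}{53618 \cdot 36541 - 187} = \frac{1}{1959255338 - 187} = \frac{1}{1959255151}$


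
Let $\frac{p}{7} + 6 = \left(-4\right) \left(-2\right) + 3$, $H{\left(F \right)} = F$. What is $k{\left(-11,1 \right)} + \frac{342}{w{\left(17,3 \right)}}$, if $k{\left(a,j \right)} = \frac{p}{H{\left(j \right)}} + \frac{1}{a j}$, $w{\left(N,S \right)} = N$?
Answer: $\frac{10290}{187} \approx 55.027$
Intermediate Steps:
$p = 35$ ($p = -42 + 7 \left(\left(-4\right) \left(-2\right) + 3\right) = -42 + 7 \left(8 + 3\right) = -42 + 7 \cdot 11 = -42 + 77 = 35$)
$k{\left(a,j \right)} = \frac{35}{j} + \frac{1}{a j}$
$k{\left(-11,1 \right)} + \frac{342}{w{\left(17,3 \right)}} = \frac{1 + 35 \left(-11\right)}{\left(-11\right) 1} + \frac{342}{17} = \left(- \frac{1}{11}\right) 1 \left(1 - 385\right) + 342 \cdot \frac{1}{17} = \left(- \frac{1}{11}\right) 1 \left(-384\right) + \frac{342}{17} = \frac{384}{11} + \frac{342}{17} = \frac{10290}{187}$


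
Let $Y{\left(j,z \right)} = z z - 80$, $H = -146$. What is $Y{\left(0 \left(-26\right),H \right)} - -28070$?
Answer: $49306$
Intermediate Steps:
$Y{\left(j,z \right)} = -80 + z^{2}$ ($Y{\left(j,z \right)} = z^{2} - 80 = -80 + z^{2}$)
$Y{\left(0 \left(-26\right),H \right)} - -28070 = \left(-80 + \left(-146\right)^{2}\right) - -28070 = \left(-80 + 21316\right) + 28070 = 21236 + 28070 = 49306$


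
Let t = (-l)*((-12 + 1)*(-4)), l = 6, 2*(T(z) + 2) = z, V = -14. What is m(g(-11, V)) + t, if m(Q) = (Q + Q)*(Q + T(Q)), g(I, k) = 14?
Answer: 268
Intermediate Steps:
T(z) = -2 + z/2
m(Q) = 2*Q*(-2 + 3*Q/2) (m(Q) = (Q + Q)*(Q + (-2 + Q/2)) = (2*Q)*(-2 + 3*Q/2) = 2*Q*(-2 + 3*Q/2))
t = -264 (t = (-1*6)*((-12 + 1)*(-4)) = -(-66)*(-4) = -6*44 = -264)
m(g(-11, V)) + t = 14*(-4 + 3*14) - 264 = 14*(-4 + 42) - 264 = 14*38 - 264 = 532 - 264 = 268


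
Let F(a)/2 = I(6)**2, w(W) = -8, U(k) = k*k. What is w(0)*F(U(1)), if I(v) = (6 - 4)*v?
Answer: -2304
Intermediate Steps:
U(k) = k**2
I(v) = 2*v
F(a) = 288 (F(a) = 2*(2*6)**2 = 2*12**2 = 2*144 = 288)
w(0)*F(U(1)) = -8*288 = -2304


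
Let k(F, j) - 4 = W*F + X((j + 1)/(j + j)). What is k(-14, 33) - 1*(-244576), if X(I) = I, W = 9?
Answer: 8066999/33 ≈ 2.4445e+5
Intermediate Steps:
k(F, j) = 4 + 9*F + (1 + j)/(2*j) (k(F, j) = 4 + (9*F + (j + 1)/(j + j)) = 4 + (9*F + (1 + j)/((2*j))) = 4 + (9*F + (1 + j)*(1/(2*j))) = 4 + (9*F + (1 + j)/(2*j)) = 4 + 9*F + (1 + j)/(2*j))
k(-14, 33) - 1*(-244576) = (9/2 + (½)/33 + 9*(-14)) - 1*(-244576) = (9/2 + (½)*(1/33) - 126) + 244576 = (9/2 + 1/66 - 126) + 244576 = -4009/33 + 244576 = 8066999/33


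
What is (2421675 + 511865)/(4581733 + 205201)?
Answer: 1466770/2393467 ≈ 0.61282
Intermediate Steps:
(2421675 + 511865)/(4581733 + 205201) = 2933540/4786934 = 2933540*(1/4786934) = 1466770/2393467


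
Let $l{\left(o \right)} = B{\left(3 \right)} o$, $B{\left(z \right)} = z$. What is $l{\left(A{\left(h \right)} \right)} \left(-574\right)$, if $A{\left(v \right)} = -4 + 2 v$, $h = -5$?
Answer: $24108$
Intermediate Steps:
$l{\left(o \right)} = 3 o$
$l{\left(A{\left(h \right)} \right)} \left(-574\right) = 3 \left(-4 + 2 \left(-5\right)\right) \left(-574\right) = 3 \left(-4 - 10\right) \left(-574\right) = 3 \left(-14\right) \left(-574\right) = \left(-42\right) \left(-574\right) = 24108$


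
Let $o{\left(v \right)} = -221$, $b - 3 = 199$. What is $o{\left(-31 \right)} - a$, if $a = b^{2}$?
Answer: $-41025$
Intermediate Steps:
$b = 202$ ($b = 3 + 199 = 202$)
$a = 40804$ ($a = 202^{2} = 40804$)
$o{\left(-31 \right)} - a = -221 - 40804 = -41025$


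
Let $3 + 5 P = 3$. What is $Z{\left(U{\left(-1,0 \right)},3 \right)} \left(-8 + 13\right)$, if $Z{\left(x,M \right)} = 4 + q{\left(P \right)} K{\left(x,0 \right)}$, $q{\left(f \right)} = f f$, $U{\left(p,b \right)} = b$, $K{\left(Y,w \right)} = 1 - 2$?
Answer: $20$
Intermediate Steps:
$P = 0$ ($P = - \frac{3}{5} + \frac{1}{5} \cdot 3 = - \frac{3}{5} + \frac{3}{5} = 0$)
$K{\left(Y,w \right)} = -1$
$q{\left(f \right)} = f^{2}$
$Z{\left(x,M \right)} = 4$ ($Z{\left(x,M \right)} = 4 + 0^{2} \left(-1\right) = 4 + 0 \left(-1\right) = 4 + 0 = 4$)
$Z{\left(U{\left(-1,0 \right)},3 \right)} \left(-8 + 13\right) = 4 \left(-8 + 13\right) = 4 \cdot 5 = 20$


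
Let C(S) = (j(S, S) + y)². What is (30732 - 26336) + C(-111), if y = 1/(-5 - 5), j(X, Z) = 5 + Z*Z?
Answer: 15193220681/100 ≈ 1.5193e+8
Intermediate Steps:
j(X, Z) = 5 + Z²
y = -⅒ (y = 1/(-10) = -⅒ ≈ -0.10000)
C(S) = (49/10 + S²)² (C(S) = ((5 + S²) - ⅒)² = (49/10 + S²)²)
(30732 - 26336) + C(-111) = (30732 - 26336) + (49 + 10*(-111)²)²/100 = 4396 + (49 + 10*12321)²/100 = 4396 + (49 + 123210)²/100 = 4396 + (1/100)*123259² = 4396 + (1/100)*15192781081 = 4396 + 15192781081/100 = 15193220681/100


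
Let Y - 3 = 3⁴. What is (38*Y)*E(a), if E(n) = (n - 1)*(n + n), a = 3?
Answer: 38304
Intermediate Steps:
Y = 84 (Y = 3 + 3⁴ = 3 + 81 = 84)
E(n) = 2*n*(-1 + n) (E(n) = (-1 + n)*(2*n) = 2*n*(-1 + n))
(38*Y)*E(a) = (38*84)*(2*3*(-1 + 3)) = 3192*(2*3*2) = 3192*12 = 38304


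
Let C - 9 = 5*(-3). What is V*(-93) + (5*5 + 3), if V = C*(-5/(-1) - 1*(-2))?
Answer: 3934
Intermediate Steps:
C = -6 (C = 9 + 5*(-3) = 9 - 15 = -6)
V = -42 (V = -6*(-5/(-1) - 1*(-2)) = -6*(-5*(-1) + 2) = -6*(5 + 2) = -6*7 = -42)
V*(-93) + (5*5 + 3) = -42*(-93) + (5*5 + 3) = 3906 + (25 + 3) = 3906 + 28 = 3934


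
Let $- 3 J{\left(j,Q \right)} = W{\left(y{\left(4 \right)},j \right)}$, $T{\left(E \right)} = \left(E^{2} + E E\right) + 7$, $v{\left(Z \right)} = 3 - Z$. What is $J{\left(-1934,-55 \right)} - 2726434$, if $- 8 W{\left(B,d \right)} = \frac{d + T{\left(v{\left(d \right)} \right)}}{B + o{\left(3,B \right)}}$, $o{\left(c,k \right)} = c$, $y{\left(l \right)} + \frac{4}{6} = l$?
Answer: $- \frac{406915957}{152} \approx -2.6771 \cdot 10^{6}$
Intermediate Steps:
$y{\left(l \right)} = - \frac{2}{3} + l$
$T{\left(E \right)} = 7 + 2 E^{2}$ ($T{\left(E \right)} = \left(E^{2} + E^{2}\right) + 7 = 2 E^{2} + 7 = 7 + 2 E^{2}$)
$W{\left(B,d \right)} = - \frac{7 + d + 2 \left(3 - d\right)^{2}}{8 \left(3 + B\right)}$ ($W{\left(B,d \right)} = - \frac{\left(d + \left(7 + 2 \left(3 - d\right)^{2}\right)\right) \frac{1}{B + 3}}{8} = - \frac{\left(7 + d + 2 \left(3 - d\right)^{2}\right) \frac{1}{3 + B}}{8} = - \frac{\frac{1}{3 + B} \left(7 + d + 2 \left(3 - d\right)^{2}\right)}{8} = - \frac{7 + d + 2 \left(3 - d\right)^{2}}{8 \left(3 + B\right)}$)
$J{\left(j,Q \right)} = \frac{25}{152} - \frac{11 j}{152} + \frac{j^{2}}{76}$ ($J{\left(j,Q \right)} = - \frac{\frac{1}{8} \frac{1}{3 + \left(- \frac{2}{3} + 4\right)} \left(-25 - 2 j^{2} + 11 j\right)}{3} = - \frac{\frac{1}{8} \frac{1}{3 + \frac{10}{3}} \left(-25 - 2 j^{2} + 11 j\right)}{3} = - \frac{\frac{1}{8} \frac{1}{\frac{19}{3}} \left(-25 - 2 j^{2} + 11 j\right)}{3} = - \frac{\frac{1}{8} \cdot \frac{3}{19} \left(-25 - 2 j^{2} + 11 j\right)}{3} = - \frac{- \frac{75}{152} - \frac{3 j^{2}}{76} + \frac{33 j}{152}}{3} = \frac{25}{152} - \frac{11 j}{152} + \frac{j^{2}}{76}$)
$J{\left(-1934,-55 \right)} - 2726434 = \left(\frac{7}{152} + \frac{\left(-3 - 1934\right)^{2}}{76} + \frac{1}{152} \left(-1934\right)\right) - 2726434 = \left(\frac{7}{152} + \frac{\left(-1937\right)^{2}}{76} - \frac{967}{76}\right) - 2726434 = \left(\frac{7}{152} + \frac{1}{76} \cdot 3751969 - \frac{967}{76}\right) - 2726434 = \left(\frac{7}{152} + \frac{3751969}{76} - \frac{967}{76}\right) - 2726434 = \frac{7502011}{152} - 2726434 = - \frac{406915957}{152}$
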